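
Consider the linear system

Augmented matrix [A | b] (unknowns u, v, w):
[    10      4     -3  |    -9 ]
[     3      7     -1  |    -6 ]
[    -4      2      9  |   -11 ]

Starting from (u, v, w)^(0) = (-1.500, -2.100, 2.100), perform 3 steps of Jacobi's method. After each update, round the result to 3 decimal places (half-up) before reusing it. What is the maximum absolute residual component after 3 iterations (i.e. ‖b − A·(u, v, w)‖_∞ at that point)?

5.211

Iteration 1:
  u = (-9 - (4)·-2.100 - (-3)·2.100) / (10) = 0.570
  v = (-6 - (3)·-1.500 - (-1)·2.100) / (7) = 0.086
  w = (-11 - (-4)·-1.500 - (2)·-2.100) / (9) = -1.422
Iteration 2:
  u = (-9 - (4)·0.086 - (-3)·-1.422) / (10) = -1.361
  v = (-6 - (3)·0.570 - (-1)·-1.422) / (7) = -1.305
  w = (-11 - (-4)·0.570 - (2)·0.086) / (9) = -0.988
Iteration 3:
  u = (-9 - (4)·-1.305 - (-3)·-0.988) / (10) = -0.674
  v = (-6 - (3)·-1.361 - (-1)·-0.988) / (7) = -0.415
  w = (-11 - (-4)·-1.361 - (2)·-1.305) / (9) = -1.537
Residual b − A·x = (-5.211, -2.610, 0.967); ∞-norm = 5.211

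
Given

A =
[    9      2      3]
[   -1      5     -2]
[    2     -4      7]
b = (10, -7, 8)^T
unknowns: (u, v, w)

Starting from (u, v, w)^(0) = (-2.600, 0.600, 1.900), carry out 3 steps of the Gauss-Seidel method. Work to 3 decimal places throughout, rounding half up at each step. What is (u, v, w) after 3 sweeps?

Iteration 1:
  u = (10 - (2)·0.600 - (3)·1.900) / (9) = 0.344
  v = (-7 - (-1)·0.344 - (-2)·1.900) / (5) = -0.571
  w = (8 - (2)·0.344 - (-4)·-0.571) / (7) = 0.718
Iteration 2:
  u = (10 - (2)·-0.571 - (3)·0.718) / (9) = 0.999
  v = (-7 - (-1)·0.999 - (-2)·0.718) / (5) = -0.913
  w = (8 - (2)·0.999 - (-4)·-0.913) / (7) = 0.336
Iteration 3:
  u = (10 - (2)·-0.913 - (3)·0.336) / (9) = 1.202
  v = (-7 - (-1)·1.202 - (-2)·0.336) / (5) = -1.025
  w = (8 - (2)·1.202 - (-4)·-1.025) / (7) = 0.214

(1.202, -1.025, 0.214)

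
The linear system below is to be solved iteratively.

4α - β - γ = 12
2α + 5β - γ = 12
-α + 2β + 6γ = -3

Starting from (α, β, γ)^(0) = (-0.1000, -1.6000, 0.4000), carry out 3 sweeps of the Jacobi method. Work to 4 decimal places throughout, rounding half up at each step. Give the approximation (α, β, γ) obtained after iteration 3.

(3.1083, 0.7683, -0.3354)

Iteration 1:
  α = (12 - (-1)·-1.6000 - (-1)·0.4000) / (4) = 2.7000
  β = (12 - (2)·-0.1000 - (-1)·0.4000) / (5) = 2.5200
  γ = (-3 - (-1)·-0.1000 - (2)·-1.6000) / (6) = 0.0167
Iteration 2:
  α = (12 - (-1)·2.5200 - (-1)·0.0167) / (4) = 3.6342
  β = (12 - (2)·2.7000 - (-1)·0.0167) / (5) = 1.3233
  γ = (-3 - (-1)·2.7000 - (2)·2.5200) / (6) = -0.8900
Iteration 3:
  α = (12 - (-1)·1.3233 - (-1)·-0.8900) / (4) = 3.1083
  β = (12 - (2)·3.6342 - (-1)·-0.8900) / (5) = 0.7683
  γ = (-3 - (-1)·3.6342 - (2)·1.3233) / (6) = -0.3354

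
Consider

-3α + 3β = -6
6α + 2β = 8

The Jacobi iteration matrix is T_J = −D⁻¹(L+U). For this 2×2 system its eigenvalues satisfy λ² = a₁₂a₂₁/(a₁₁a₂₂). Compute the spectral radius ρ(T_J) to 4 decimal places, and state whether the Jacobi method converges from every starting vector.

a₁₂a₂₁/(a₁₁a₂₂) = (3)·(6) / ((-3)·(2)) = -3.000000
ρ = √|-3.000000| = √3.000000 = 1.7321
ρ > 1, so Jacobi diverges

1.7321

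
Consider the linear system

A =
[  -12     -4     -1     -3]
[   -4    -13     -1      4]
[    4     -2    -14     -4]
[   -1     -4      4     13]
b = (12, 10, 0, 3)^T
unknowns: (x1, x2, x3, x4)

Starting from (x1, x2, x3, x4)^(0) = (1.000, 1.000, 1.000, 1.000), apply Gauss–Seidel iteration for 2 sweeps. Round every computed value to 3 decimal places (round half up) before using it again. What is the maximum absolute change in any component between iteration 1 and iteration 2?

0.657

Iteration 1:
  x1 = (12 - (-4)·1.000 - (-1)·1.000 - (-3)·1.000) / (-12) = -1.667
  x2 = (10 - (-4)·-1.667 - (-1)·1.000 - (4)·1.000) / (-13) = -0.026
  x3 = (0 - (4)·-1.667 - (-2)·-0.026 - (-4)·1.000) / (-14) = -0.758
  x4 = (3 - (-1)·-1.667 - (-4)·-0.026 - (4)·-0.758) / (13) = 0.328
Iteration 2:
  x1 = (12 - (-4)·-0.026 - (-1)·-0.758 - (-3)·0.328) / (-12) = -1.010
  x2 = (10 - (-4)·-1.010 - (-1)·-0.758 - (4)·0.328) / (-13) = -0.299
  x3 = (0 - (4)·-1.010 - (-2)·-0.299 - (-4)·0.328) / (-14) = -0.340
  x4 = (3 - (-1)·-1.010 - (-4)·-0.299 - (4)·-0.340) / (13) = 0.166
Change: (0.657, -0.273, 0.418, -0.162) → max |·| = 0.657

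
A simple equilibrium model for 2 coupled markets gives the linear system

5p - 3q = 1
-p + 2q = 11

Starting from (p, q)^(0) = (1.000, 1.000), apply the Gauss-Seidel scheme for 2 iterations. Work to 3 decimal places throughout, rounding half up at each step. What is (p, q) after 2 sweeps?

Iteration 1:
  p = (1 - (-3)·1.000) / (5) = 0.800
  q = (11 - (-1)·0.800) / (2) = 5.900
Iteration 2:
  p = (1 - (-3)·5.900) / (5) = 3.740
  q = (11 - (-1)·3.740) / (2) = 7.370

(3.740, 7.370)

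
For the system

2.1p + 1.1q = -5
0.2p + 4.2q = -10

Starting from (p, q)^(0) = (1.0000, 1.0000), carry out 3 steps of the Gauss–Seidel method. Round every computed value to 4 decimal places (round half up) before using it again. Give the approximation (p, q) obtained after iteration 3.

Iteration 1:
  p = (-5 - (1.1)·1.0000) / (2.1) = -2.9048
  q = (-10 - (0.2)·-2.9048) / (4.2) = -2.2426
Iteration 2:
  p = (-5 - (1.1)·-2.2426) / (2.1) = -1.2063
  q = (-10 - (0.2)·-1.2063) / (4.2) = -2.3235
Iteration 3:
  p = (-5 - (1.1)·-2.3235) / (2.1) = -1.1639
  q = (-10 - (0.2)·-1.1639) / (4.2) = -2.3255

(-1.1639, -2.3255)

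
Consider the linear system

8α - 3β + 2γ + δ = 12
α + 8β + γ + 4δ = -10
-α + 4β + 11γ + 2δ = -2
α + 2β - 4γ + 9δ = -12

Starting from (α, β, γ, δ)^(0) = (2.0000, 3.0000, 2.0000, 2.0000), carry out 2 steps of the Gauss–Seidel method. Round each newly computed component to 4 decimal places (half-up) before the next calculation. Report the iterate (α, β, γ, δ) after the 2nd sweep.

Iteration 1:
  α = (12 - (-3)·3.0000 - (2)·2.0000 - (1)·2.0000) / (8) = 1.8750
  β = (-10 - (1)·1.8750 - (1)·2.0000 - (4)·2.0000) / (8) = -2.7344
  γ = (-2 - (-1)·1.8750 - (4)·-2.7344 - (2)·2.0000) / (11) = 0.6193
  δ = (-12 - (1)·1.8750 - (2)·-2.7344 - (-4)·0.6193) / (9) = -0.6588
Iteration 2:
  α = (12 - (-3)·-2.7344 - (2)·0.6193 - (1)·-0.6588) / (8) = 0.4021
  β = (-10 - (1)·0.4021 - (1)·0.6193 - (4)·-0.6588) / (8) = -1.0483
  γ = (-2 - (-1)·0.4021 - (4)·-1.0483 - (2)·-0.6588) / (11) = 0.3557
  δ = (-12 - (1)·0.4021 - (2)·-1.0483 - (-4)·0.3557) / (9) = -0.9870

(0.4021, -1.0483, 0.3557, -0.9870)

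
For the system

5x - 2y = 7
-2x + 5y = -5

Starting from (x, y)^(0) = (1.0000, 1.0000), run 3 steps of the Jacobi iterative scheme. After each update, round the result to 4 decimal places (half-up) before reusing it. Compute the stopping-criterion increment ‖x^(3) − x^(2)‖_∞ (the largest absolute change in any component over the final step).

Iteration 1:
  x = (7 - (-2)·1.0000) / (5) = 1.8000
  y = (-5 - (-2)·1.0000) / (5) = -0.6000
Iteration 2:
  x = (7 - (-2)·-0.6000) / (5) = 1.1600
  y = (-5 - (-2)·1.8000) / (5) = -0.2800
Iteration 3:
  x = (7 - (-2)·-0.2800) / (5) = 1.2880
  y = (-5 - (-2)·1.1600) / (5) = -0.5360
Change: (0.1280, -0.2560) → max |·| = 0.2560

0.2560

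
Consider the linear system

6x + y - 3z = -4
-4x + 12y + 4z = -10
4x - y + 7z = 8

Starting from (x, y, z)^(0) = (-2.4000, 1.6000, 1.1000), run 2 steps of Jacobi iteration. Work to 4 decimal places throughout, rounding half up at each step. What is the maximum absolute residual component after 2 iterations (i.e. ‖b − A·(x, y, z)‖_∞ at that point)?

Iteration 1:
  x = (-4 - (1)·1.6000 - (-3)·1.1000) / (6) = -0.3833
  y = (-10 - (-4)·-2.4000 - (4)·1.1000) / (12) = -2.0000
  z = (8 - (4)·-2.4000 - (-1)·1.6000) / (7) = 2.7429
Iteration 2:
  x = (-4 - (1)·-2.0000 - (-3)·2.7429) / (6) = 1.0381
  y = (-10 - (-4)·-0.3833 - (4)·2.7429) / (12) = -1.8754
  z = (8 - (4)·-0.3833 - (-1)·-2.0000) / (7) = 1.0762
Residual b − A·x = (-5.1246, 12.3524, -5.5612); ∞-norm = 12.3524

12.3524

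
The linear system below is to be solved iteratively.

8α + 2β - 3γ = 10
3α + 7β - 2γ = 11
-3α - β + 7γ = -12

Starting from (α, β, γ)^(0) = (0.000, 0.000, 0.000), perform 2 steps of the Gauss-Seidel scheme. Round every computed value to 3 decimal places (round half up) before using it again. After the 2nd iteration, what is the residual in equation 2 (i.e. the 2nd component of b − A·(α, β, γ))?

-0.558

Iteration 1:
  α = (10 - (2)·0.000 - (-3)·0.000) / (8) = 1.250
  β = (11 - (3)·1.250 - (-2)·0.000) / (7) = 1.036
  γ = (-12 - (-3)·1.250 - (-1)·1.036) / (7) = -1.031
Iteration 2:
  α = (10 - (2)·1.036 - (-3)·-1.031) / (8) = 0.604
  β = (11 - (3)·0.604 - (-2)·-1.031) / (7) = 1.018
  γ = (-12 - (-3)·0.604 - (-1)·1.018) / (7) = -1.310
Residual b − A·x = (-0.798, -0.558, 0.000)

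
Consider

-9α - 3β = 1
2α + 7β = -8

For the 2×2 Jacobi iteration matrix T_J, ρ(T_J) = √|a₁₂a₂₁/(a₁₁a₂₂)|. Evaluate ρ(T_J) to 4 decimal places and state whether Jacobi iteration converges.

a₁₂a₂₁/(a₁₁a₂₂) = (-3)·(2) / ((-9)·(7)) = 0.095238
ρ = √|0.095238| = √0.095238 = 0.3086
ρ < 1, so Jacobi converges

0.3086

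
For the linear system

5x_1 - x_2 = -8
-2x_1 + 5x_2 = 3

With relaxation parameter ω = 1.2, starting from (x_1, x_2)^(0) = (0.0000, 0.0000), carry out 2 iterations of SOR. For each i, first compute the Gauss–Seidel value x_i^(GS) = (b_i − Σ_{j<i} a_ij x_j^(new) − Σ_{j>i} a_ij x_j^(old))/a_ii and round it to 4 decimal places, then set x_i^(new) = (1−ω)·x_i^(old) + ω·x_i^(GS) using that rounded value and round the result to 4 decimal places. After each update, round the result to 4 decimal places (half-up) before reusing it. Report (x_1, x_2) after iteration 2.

Iteration 1:
  x_1: GS value = (-8 - (-1)·0.0000) / (5) = -1.6000;  x_1 ← (1−ω)·0.0000 + ω·-1.6000 = -1.9200
  x_2: GS value = (3 - (-2)·-1.9200) / (5) = -0.1680;  x_2 ← (1−ω)·0.0000 + ω·-0.1680 = -0.2016
Iteration 2:
  x_1: GS value = (-8 - (-1)·-0.2016) / (5) = -1.6403;  x_1 ← (1−ω)·-1.9200 + ω·-1.6403 = -1.5844
  x_2: GS value = (3 - (-2)·-1.5844) / (5) = -0.0338;  x_2 ← (1−ω)·-0.2016 + ω·-0.0338 = -0.0002

(-1.5844, -0.0002)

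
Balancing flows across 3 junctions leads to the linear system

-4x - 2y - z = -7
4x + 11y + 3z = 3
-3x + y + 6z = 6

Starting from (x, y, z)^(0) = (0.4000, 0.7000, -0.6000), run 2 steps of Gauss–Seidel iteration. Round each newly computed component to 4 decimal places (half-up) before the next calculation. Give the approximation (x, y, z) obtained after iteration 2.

(1.3646, -0.7134, 1.8012)

Iteration 1:
  x = (-7 - (-2)·0.7000 - (-1)·-0.6000) / (-4) = 1.5500
  y = (3 - (4)·1.5500 - (3)·-0.6000) / (11) = -0.1273
  z = (6 - (-3)·1.5500 - (1)·-0.1273) / (6) = 1.7962
Iteration 2:
  x = (-7 - (-2)·-0.1273 - (-1)·1.7962) / (-4) = 1.3646
  y = (3 - (4)·1.3646 - (3)·1.7962) / (11) = -0.7134
  z = (6 - (-3)·1.3646 - (1)·-0.7134) / (6) = 1.8012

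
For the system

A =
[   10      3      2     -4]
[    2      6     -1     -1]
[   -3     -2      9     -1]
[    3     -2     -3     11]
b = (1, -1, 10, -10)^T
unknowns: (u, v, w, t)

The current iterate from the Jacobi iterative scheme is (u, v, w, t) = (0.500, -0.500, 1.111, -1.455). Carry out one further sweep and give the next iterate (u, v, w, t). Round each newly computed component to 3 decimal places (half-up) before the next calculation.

(-0.554, -0.391, 1.005, -0.833)

One sweep:
  u = (1 - (3)·-0.500 - (2)·1.111 - (-4)·-1.455) / (10) = -0.554
  v = (-1 - (2)·0.500 - (-1)·1.111 - (-1)·-1.455) / (6) = -0.391
  w = (10 - (-3)·0.500 - (-2)·-0.500 - (-1)·-1.455) / (9) = 1.005
  t = (-10 - (3)·0.500 - (-2)·-0.500 - (-3)·1.111) / (11) = -0.833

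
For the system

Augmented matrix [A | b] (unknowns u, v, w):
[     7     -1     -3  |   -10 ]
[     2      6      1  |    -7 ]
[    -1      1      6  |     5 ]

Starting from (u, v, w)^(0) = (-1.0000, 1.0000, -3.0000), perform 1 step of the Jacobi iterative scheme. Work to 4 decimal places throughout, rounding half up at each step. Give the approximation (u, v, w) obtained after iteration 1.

Iteration 1:
  u = (-10 - (-1)·1.0000 - (-3)·-3.0000) / (7) = -2.5714
  v = (-7 - (2)·-1.0000 - (1)·-3.0000) / (6) = -0.3333
  w = (5 - (-1)·-1.0000 - (1)·1.0000) / (6) = 0.5000

(-2.5714, -0.3333, 0.5000)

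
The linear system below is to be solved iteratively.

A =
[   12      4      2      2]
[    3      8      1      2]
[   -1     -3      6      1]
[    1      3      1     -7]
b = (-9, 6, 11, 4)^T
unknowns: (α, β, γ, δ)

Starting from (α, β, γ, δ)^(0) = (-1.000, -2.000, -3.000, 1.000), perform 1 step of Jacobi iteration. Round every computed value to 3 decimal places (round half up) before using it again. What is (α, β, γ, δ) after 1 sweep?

(0.250, 1.250, 0.500, -2.000)

Iteration 1:
  α = (-9 - (4)·-2.000 - (2)·-3.000 - (2)·1.000) / (12) = 0.250
  β = (6 - (3)·-1.000 - (1)·-3.000 - (2)·1.000) / (8) = 1.250
  γ = (11 - (-1)·-1.000 - (-3)·-2.000 - (1)·1.000) / (6) = 0.500
  δ = (4 - (1)·-1.000 - (3)·-2.000 - (1)·-3.000) / (-7) = -2.000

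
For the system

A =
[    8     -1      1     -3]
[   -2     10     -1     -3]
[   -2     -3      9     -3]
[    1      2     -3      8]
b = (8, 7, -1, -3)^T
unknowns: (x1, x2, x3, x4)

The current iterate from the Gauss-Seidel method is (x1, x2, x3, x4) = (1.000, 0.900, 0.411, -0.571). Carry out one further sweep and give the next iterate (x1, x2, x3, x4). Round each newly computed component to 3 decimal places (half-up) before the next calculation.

(0.847, 0.739, 0.133, -0.616)

One sweep:
  x1 = (8 - (-1)·0.900 - (1)·0.411 - (-3)·-0.571) / (8) = 0.847
  x2 = (7 - (-2)·0.847 - (-1)·0.411 - (-3)·-0.571) / (10) = 0.739
  x3 = (-1 - (-2)·0.847 - (-3)·0.739 - (-3)·-0.571) / (9) = 0.133
  x4 = (-3 - (1)·0.847 - (2)·0.739 - (-3)·0.133) / (8) = -0.616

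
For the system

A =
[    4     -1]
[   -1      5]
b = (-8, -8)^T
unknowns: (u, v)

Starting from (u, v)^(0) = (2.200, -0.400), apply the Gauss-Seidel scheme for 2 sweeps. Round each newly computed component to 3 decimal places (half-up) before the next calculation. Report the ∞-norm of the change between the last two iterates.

Iteration 1:
  u = (-8 - (-1)·-0.400) / (4) = -2.100
  v = (-8 - (-1)·-2.100) / (5) = -2.020
Iteration 2:
  u = (-8 - (-1)·-2.020) / (4) = -2.505
  v = (-8 - (-1)·-2.505) / (5) = -2.101
Change: (-0.405, -0.081) → max |·| = 0.405

0.405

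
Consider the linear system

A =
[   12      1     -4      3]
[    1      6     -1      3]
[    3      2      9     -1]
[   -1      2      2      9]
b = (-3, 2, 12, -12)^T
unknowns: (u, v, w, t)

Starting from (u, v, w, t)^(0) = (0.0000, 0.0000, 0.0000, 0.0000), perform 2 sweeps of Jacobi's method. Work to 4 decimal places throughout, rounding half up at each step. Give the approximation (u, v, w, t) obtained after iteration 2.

Iteration 1:
  u = (-3 - (1)·0.0000 - (-4)·0.0000 - (3)·0.0000) / (12) = -0.2500
  v = (2 - (1)·0.0000 - (-1)·0.0000 - (3)·0.0000) / (6) = 0.3333
  w = (12 - (3)·0.0000 - (2)·0.0000 - (-1)·0.0000) / (9) = 1.3333
  t = (-12 - (-1)·0.0000 - (2)·0.0000 - (2)·0.0000) / (9) = -1.3333
Iteration 2:
  u = (-3 - (1)·0.3333 - (-4)·1.3333 - (3)·-1.3333) / (12) = 0.5000
  v = (2 - (1)·-0.2500 - (-1)·1.3333 - (3)·-1.3333) / (6) = 1.2639
  w = (12 - (3)·-0.2500 - (2)·0.3333 - (-1)·-1.3333) / (9) = 1.1945
  t = (-12 - (-1)·-0.2500 - (2)·0.3333 - (2)·1.3333) / (9) = -1.7315

(0.5000, 1.2639, 1.1945, -1.7315)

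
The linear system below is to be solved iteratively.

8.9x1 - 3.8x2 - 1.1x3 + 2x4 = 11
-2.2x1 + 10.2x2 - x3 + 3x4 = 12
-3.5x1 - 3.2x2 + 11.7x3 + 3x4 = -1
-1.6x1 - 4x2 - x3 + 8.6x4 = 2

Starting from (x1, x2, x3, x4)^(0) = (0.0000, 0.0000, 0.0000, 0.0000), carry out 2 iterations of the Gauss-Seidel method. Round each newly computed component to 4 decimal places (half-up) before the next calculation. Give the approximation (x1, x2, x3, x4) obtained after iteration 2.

(1.6635, 1.2452, 0.4418, 1.1726)

Iteration 1:
  x1 = (11 - (-3.8)·0.0000 - (-1.1)·0.0000 - (2)·0.0000) / (8.9) = 1.2360
  x2 = (12 - (-2.2)·1.2360 - (-1)·0.0000 - (3)·0.0000) / (10.2) = 1.4431
  x3 = (-1 - (-3.5)·1.2360 - (-3.2)·1.4431 - (3)·0.0000) / (11.7) = 0.6790
  x4 = (2 - (-1.6)·1.2360 - (-4)·1.4431 - (-1)·0.6790) / (8.6) = 1.2127
Iteration 2:
  x1 = (11 - (-3.8)·1.4431 - (-1.1)·0.6790 - (2)·1.2127) / (8.9) = 1.6635
  x2 = (12 - (-2.2)·1.6635 - (-1)·0.6790 - (3)·1.2127) / (10.2) = 1.2452
  x3 = (-1 - (-3.5)·1.6635 - (-3.2)·1.2452 - (3)·1.2127) / (11.7) = 0.4418
  x4 = (2 - (-1.6)·1.6635 - (-4)·1.2452 - (-1)·0.4418) / (8.6) = 1.1726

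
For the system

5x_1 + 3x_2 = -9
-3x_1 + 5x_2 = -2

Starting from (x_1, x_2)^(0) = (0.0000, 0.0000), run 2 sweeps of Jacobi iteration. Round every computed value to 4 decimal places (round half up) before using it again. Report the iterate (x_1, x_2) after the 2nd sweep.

(-1.5600, -1.4800)

Iteration 1:
  x_1 = (-9 - (3)·0.0000) / (5) = -1.8000
  x_2 = (-2 - (-3)·0.0000) / (5) = -0.4000
Iteration 2:
  x_1 = (-9 - (3)·-0.4000) / (5) = -1.5600
  x_2 = (-2 - (-3)·-1.8000) / (5) = -1.4800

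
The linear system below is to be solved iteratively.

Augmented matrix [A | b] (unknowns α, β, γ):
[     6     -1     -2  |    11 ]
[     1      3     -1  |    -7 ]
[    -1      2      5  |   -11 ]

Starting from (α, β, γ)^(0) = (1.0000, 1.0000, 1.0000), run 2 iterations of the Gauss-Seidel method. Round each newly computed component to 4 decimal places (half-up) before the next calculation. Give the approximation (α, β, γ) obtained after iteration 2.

(1.1630, -2.9284, -0.7960)

Iteration 1:
  α = (11 - (-1)·1.0000 - (-2)·1.0000) / (6) = 2.3333
  β = (-7 - (1)·2.3333 - (-1)·1.0000) / (3) = -2.7778
  γ = (-11 - (-1)·2.3333 - (2)·-2.7778) / (5) = -0.6222
Iteration 2:
  α = (11 - (-1)·-2.7778 - (-2)·-0.6222) / (6) = 1.1630
  β = (-7 - (1)·1.1630 - (-1)·-0.6222) / (3) = -2.9284
  γ = (-11 - (-1)·1.1630 - (2)·-2.9284) / (5) = -0.7960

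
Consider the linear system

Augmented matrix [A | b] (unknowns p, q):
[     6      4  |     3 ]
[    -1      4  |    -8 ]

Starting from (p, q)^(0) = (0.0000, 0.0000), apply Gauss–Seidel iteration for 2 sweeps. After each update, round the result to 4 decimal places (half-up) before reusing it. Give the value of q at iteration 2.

-1.5625

Iteration 1:
  p = (3 - (4)·0.0000) / (6) = 0.5000
  q = (-8 - (-1)·0.5000) / (4) = -1.8750
Iteration 2:
  p = (3 - (4)·-1.8750) / (6) = 1.7500
  q = (-8 - (-1)·1.7500) / (4) = -1.5625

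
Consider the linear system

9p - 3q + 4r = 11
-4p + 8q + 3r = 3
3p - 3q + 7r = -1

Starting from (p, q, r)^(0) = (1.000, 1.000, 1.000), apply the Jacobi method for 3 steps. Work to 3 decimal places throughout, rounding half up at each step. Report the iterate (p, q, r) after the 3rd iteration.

Iteration 1:
  p = (11 - (-3)·1.000 - (4)·1.000) / (9) = 1.111
  q = (3 - (-4)·1.000 - (3)·1.000) / (8) = 0.500
  r = (-1 - (3)·1.000 - (-3)·1.000) / (7) = -0.143
Iteration 2:
  p = (11 - (-3)·0.500 - (4)·-0.143) / (9) = 1.452
  q = (3 - (-4)·1.111 - (3)·-0.143) / (8) = 0.984
  r = (-1 - (3)·1.111 - (-3)·0.500) / (7) = -0.405
Iteration 3:
  p = (11 - (-3)·0.984 - (4)·-0.405) / (9) = 1.730
  q = (3 - (-4)·1.452 - (3)·-0.405) / (8) = 1.253
  r = (-1 - (3)·1.452 - (-3)·0.984) / (7) = -0.343

(1.730, 1.253, -0.343)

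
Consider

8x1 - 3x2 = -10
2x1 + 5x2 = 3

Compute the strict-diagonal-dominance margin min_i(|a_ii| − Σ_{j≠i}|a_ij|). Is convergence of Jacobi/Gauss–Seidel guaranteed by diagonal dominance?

row 1: |8| − (3) = 5
row 2: |5| − (2) = 3
minimum over rows = 3 → strictly diagonally dominant (convergence guaranteed)

3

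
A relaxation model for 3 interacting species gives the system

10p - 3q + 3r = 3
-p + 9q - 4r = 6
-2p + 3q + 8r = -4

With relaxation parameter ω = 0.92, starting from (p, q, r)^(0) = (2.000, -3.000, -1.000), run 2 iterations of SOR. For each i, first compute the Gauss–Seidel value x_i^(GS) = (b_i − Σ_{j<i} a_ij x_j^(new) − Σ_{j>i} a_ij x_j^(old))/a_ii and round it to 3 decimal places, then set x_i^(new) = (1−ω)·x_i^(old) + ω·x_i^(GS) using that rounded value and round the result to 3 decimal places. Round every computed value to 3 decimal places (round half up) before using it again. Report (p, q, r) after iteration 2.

(0.406, 0.426, -0.557)

Iteration 1:
  p: GS value = (3 - (-3)·-3.000 - (3)·-1.000) / (10) = -0.300;  p ← (1−ω)·2.000 + ω·-0.300 = -0.116
  q: GS value = (6 - (-1)·-0.116 - (-4)·-1.000) / (9) = 0.209;  q ← (1−ω)·-3.000 + ω·0.209 = -0.048
  r: GS value = (-4 - (-2)·-0.116 - (3)·-0.048) / (8) = -0.511;  r ← (1−ω)·-1.000 + ω·-0.511 = -0.550
Iteration 2:
  p: GS value = (3 - (-3)·-0.048 - (3)·-0.550) / (10) = 0.451;  p ← (1−ω)·-0.116 + ω·0.451 = 0.406
  q: GS value = (6 - (-1)·0.406 - (-4)·-0.550) / (9) = 0.467;  q ← (1−ω)·-0.048 + ω·0.467 = 0.426
  r: GS value = (-4 - (-2)·0.406 - (3)·0.426) / (8) = -0.558;  r ← (1−ω)·-0.550 + ω·-0.558 = -0.557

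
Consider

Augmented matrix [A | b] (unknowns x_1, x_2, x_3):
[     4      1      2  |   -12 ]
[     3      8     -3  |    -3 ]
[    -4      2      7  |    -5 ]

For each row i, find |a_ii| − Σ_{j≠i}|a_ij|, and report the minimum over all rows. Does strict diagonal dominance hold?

row 1: |4| − (1+2) = 1
row 2: |8| − (3+3) = 2
row 3: |7| − (4+2) = 1
minimum over rows = 1 → strictly diagonally dominant (convergence guaranteed)

1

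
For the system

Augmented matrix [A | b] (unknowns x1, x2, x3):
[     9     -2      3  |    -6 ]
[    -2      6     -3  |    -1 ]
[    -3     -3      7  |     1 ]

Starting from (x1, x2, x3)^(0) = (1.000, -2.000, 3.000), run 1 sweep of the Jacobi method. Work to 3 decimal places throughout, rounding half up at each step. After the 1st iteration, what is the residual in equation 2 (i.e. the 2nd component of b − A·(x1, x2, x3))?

-16.082

Iteration 1:
  x1 = (-6 - (-2)·-2.000 - (3)·3.000) / (9) = -2.111
  x2 = (-1 - (-2)·1.000 - (-3)·3.000) / (6) = 1.667
  x3 = (1 - (-3)·1.000 - (-3)·-2.000) / (7) = -0.286
Residual b − A·x = (17.191, -16.082, 1.670)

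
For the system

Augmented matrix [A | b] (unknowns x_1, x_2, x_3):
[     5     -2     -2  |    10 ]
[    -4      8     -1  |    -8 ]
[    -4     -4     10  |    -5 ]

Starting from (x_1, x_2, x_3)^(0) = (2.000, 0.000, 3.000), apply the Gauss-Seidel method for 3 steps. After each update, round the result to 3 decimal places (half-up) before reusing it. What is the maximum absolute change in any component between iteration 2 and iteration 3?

0.279

Iteration 1:
  x_1 = (10 - (-2)·0.000 - (-2)·3.000) / (5) = 3.200
  x_2 = (-8 - (-4)·3.200 - (-1)·3.000) / (8) = 0.975
  x_3 = (-5 - (-4)·3.200 - (-4)·0.975) / (10) = 1.170
Iteration 2:
  x_1 = (10 - (-2)·0.975 - (-2)·1.170) / (5) = 2.858
  x_2 = (-8 - (-4)·2.858 - (-1)·1.170) / (8) = 0.575
  x_3 = (-5 - (-4)·2.858 - (-4)·0.575) / (10) = 0.873
Iteration 3:
  x_1 = (10 - (-2)·0.575 - (-2)·0.873) / (5) = 2.579
  x_2 = (-8 - (-4)·2.579 - (-1)·0.873) / (8) = 0.399
  x_3 = (-5 - (-4)·2.579 - (-4)·0.399) / (10) = 0.691
Change: (-0.279, -0.176, -0.182) → max |·| = 0.279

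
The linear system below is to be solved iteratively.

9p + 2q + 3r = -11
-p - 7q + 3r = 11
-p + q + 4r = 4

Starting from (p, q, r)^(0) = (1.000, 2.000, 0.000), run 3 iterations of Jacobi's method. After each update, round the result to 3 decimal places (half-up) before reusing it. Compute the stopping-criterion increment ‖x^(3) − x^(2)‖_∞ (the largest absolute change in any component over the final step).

Iteration 1:
  p = (-11 - (2)·2.000 - (3)·0.000) / (9) = -1.667
  q = (11 - (-1)·1.000 - (3)·0.000) / (-7) = -1.714
  r = (4 - (-1)·1.000 - (1)·2.000) / (4) = 0.750
Iteration 2:
  p = (-11 - (2)·-1.714 - (3)·0.750) / (9) = -1.091
  q = (11 - (-1)·-1.667 - (3)·0.750) / (-7) = -1.012
  r = (4 - (-1)·-1.667 - (1)·-1.714) / (4) = 1.012
Iteration 3:
  p = (-11 - (2)·-1.012 - (3)·1.012) / (9) = -1.335
  q = (11 - (-1)·-1.091 - (3)·1.012) / (-7) = -0.982
  r = (4 - (-1)·-1.091 - (1)·-1.012) / (4) = 0.980
Change: (-0.244, 0.030, -0.032) → max |·| = 0.244

0.244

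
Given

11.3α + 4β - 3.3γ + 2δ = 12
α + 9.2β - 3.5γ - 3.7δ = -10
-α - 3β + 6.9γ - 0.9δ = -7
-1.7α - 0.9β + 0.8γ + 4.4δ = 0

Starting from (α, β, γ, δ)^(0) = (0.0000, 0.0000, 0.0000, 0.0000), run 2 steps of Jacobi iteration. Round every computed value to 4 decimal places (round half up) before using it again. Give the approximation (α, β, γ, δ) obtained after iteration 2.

Iteration 1:
  α = (12 - (4)·0.0000 - (-3.3)·0.0000 - (2)·0.0000) / (11.3) = 1.0619
  β = (-10 - (1)·0.0000 - (-3.5)·0.0000 - (-3.7)·0.0000) / (9.2) = -1.0870
  γ = (-7 - (-1)·0.0000 - (-3)·0.0000 - (-0.9)·0.0000) / (6.9) = -1.0145
  δ = (0 - (-1.7)·0.0000 - (-0.9)·0.0000 - (0.8)·0.0000) / (4.4) = 0.0000
Iteration 2:
  α = (12 - (4)·-1.0870 - (-3.3)·-1.0145 - (2)·0.0000) / (11.3) = 1.1505
  β = (-10 - (1)·1.0619 - (-3.5)·-1.0145 - (-3.7)·0.0000) / (9.2) = -1.5883
  γ = (-7 - (-1)·1.0619 - (-3)·-1.0870 - (-0.9)·0.0000) / (6.9) = -1.3332
  δ = (0 - (-1.7)·1.0619 - (-0.9)·-1.0870 - (0.8)·-1.0145) / (4.4) = 0.3724

(1.1505, -1.5883, -1.3332, 0.3724)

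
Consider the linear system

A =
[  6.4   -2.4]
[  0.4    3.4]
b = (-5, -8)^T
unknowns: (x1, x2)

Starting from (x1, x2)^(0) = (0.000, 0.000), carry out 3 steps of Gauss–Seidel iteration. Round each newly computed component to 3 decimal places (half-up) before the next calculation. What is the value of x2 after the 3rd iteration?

Iteration 1:
  x1 = (-5 - (-2.4)·0.000) / (6.4) = -0.781
  x2 = (-8 - (0.4)·-0.781) / (3.4) = -2.261
Iteration 2:
  x1 = (-5 - (-2.4)·-2.261) / (6.4) = -1.629
  x2 = (-8 - (0.4)·-1.629) / (3.4) = -2.161
Iteration 3:
  x1 = (-5 - (-2.4)·-2.161) / (6.4) = -1.592
  x2 = (-8 - (0.4)·-1.592) / (3.4) = -2.166

-2.166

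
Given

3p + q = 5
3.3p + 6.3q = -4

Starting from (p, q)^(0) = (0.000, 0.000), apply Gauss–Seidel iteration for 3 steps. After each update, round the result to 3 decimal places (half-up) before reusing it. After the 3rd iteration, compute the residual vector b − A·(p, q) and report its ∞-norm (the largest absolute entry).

0.046

Iteration 1:
  p = (5 - (1)·0.000) / (3) = 1.667
  q = (-4 - (3.3)·1.667) / (6.3) = -1.508
Iteration 2:
  p = (5 - (1)·-1.508) / (3) = 2.169
  q = (-4 - (3.3)·2.169) / (6.3) = -1.771
Iteration 3:
  p = (5 - (1)·-1.771) / (3) = 2.257
  q = (-4 - (3.3)·2.257) / (6.3) = -1.817
Residual b − A·x = (0.046, -0.001); ∞-norm = 0.046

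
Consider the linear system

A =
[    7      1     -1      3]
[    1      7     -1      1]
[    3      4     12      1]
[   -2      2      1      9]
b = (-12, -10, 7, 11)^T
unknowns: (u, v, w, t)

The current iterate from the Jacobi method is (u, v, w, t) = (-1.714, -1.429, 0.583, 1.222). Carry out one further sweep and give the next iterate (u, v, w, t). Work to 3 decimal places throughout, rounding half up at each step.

(-1.951, -1.275, 1.386, 1.094)

One sweep:
  u = (-12 - (1)·-1.429 - (-1)·0.583 - (3)·1.222) / (7) = -1.951
  v = (-10 - (1)·-1.714 - (-1)·0.583 - (1)·1.222) / (7) = -1.275
  w = (7 - (3)·-1.714 - (4)·-1.429 - (1)·1.222) / (12) = 1.386
  t = (11 - (-2)·-1.714 - (2)·-1.429 - (1)·0.583) / (9) = 1.094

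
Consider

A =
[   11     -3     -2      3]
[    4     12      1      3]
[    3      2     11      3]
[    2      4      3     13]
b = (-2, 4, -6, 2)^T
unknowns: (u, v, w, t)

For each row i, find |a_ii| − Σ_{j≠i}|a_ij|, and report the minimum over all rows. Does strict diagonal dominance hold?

3

row 1: |11| − (3+2+3) = 3
row 2: |12| − (4+1+3) = 4
row 3: |11| − (3+2+3) = 3
row 4: |13| − (2+4+3) = 4
minimum over rows = 3 → strictly diagonally dominant (convergence guaranteed)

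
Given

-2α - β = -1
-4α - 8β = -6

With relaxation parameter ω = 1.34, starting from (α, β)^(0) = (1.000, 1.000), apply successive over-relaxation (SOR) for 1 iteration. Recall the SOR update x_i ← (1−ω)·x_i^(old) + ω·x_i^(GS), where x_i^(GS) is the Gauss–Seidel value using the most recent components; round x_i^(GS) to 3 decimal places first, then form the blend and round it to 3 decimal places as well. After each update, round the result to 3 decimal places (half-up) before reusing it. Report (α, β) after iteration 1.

(-0.340, 0.893)

Iteration 1:
  α: GS value = (-1 - (-1)·1.000) / (-2) = 0.000;  α ← (1−ω)·1.000 + ω·0.000 = -0.340
  β: GS value = (-6 - (-4)·-0.340) / (-8) = 0.920;  β ← (1−ω)·1.000 + ω·0.920 = 0.893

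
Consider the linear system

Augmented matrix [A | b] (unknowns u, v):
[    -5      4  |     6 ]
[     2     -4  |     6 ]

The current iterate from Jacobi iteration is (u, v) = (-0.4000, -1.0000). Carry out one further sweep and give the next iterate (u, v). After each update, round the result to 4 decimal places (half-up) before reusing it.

(-2.0000, -1.7000)

One sweep:
  u = (6 - (4)·-1.0000) / (-5) = -2.0000
  v = (6 - (2)·-0.4000) / (-4) = -1.7000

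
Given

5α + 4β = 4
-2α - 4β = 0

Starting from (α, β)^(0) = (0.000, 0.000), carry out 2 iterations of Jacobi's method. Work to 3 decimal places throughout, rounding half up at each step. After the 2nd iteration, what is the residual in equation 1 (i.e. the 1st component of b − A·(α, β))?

1.600

Iteration 1:
  α = (4 - (4)·0.000) / (5) = 0.800
  β = (0 - (-2)·0.000) / (-4) = 0.000
Iteration 2:
  α = (4 - (4)·0.000) / (5) = 0.800
  β = (0 - (-2)·0.800) / (-4) = -0.400
Residual b − A·x = (1.600, 0.000)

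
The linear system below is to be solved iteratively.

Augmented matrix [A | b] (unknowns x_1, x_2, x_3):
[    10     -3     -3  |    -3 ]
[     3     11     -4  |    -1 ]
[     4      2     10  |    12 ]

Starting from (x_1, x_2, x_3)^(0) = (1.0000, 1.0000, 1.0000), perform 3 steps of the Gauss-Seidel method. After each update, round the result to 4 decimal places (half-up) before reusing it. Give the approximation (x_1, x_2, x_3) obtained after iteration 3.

(0.1162, 0.2841, 1.0967)

Iteration 1:
  x_1 = (-3 - (-3)·1.0000 - (-3)·1.0000) / (10) = 0.3000
  x_2 = (-1 - (3)·0.3000 - (-4)·1.0000) / (11) = 0.1909
  x_3 = (12 - (4)·0.3000 - (2)·0.1909) / (10) = 1.0418
Iteration 2:
  x_1 = (-3 - (-3)·0.1909 - (-3)·1.0418) / (10) = 0.0698
  x_2 = (-1 - (3)·0.0698 - (-4)·1.0418) / (11) = 0.2689
  x_3 = (12 - (4)·0.0698 - (2)·0.2689) / (10) = 1.1183
Iteration 3:
  x_1 = (-3 - (-3)·0.2689 - (-3)·1.1183) / (10) = 0.1162
  x_2 = (-1 - (3)·0.1162 - (-4)·1.1183) / (11) = 0.2841
  x_3 = (12 - (4)·0.1162 - (2)·0.2841) / (10) = 1.0967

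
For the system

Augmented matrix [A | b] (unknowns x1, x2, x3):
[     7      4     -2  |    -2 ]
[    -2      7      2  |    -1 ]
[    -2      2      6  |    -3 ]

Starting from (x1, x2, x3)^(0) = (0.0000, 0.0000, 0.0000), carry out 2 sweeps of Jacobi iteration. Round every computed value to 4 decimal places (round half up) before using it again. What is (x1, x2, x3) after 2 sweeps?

Iteration 1:
  x1 = (-2 - (4)·0.0000 - (-2)·0.0000) / (7) = -0.2857
  x2 = (-1 - (-2)·0.0000 - (2)·0.0000) / (7) = -0.1429
  x3 = (-3 - (-2)·0.0000 - (2)·0.0000) / (6) = -0.5000
Iteration 2:
  x1 = (-2 - (4)·-0.1429 - (-2)·-0.5000) / (7) = -0.3469
  x2 = (-1 - (-2)·-0.2857 - (2)·-0.5000) / (7) = -0.0816
  x3 = (-3 - (-2)·-0.2857 - (2)·-0.1429) / (6) = -0.5476

(-0.3469, -0.0816, -0.5476)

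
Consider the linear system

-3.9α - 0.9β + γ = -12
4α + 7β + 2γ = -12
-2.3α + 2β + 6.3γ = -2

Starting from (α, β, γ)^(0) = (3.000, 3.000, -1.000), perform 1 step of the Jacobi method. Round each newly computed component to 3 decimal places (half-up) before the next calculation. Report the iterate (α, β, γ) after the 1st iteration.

(2.128, -3.143, -0.175)

Iteration 1:
  α = (-12 - (-0.9)·3.000 - (1)·-1.000) / (-3.9) = 2.128
  β = (-12 - (4)·3.000 - (2)·-1.000) / (7) = -3.143
  γ = (-2 - (-2.3)·3.000 - (2)·3.000) / (6.3) = -0.175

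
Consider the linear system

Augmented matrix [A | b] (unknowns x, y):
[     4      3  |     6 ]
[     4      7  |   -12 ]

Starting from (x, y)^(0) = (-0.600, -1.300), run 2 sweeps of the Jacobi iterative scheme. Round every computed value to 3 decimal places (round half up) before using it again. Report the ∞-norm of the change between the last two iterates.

1.758

Iteration 1:
  x = (6 - (3)·-1.300) / (4) = 2.475
  y = (-12 - (4)·-0.600) / (7) = -1.371
Iteration 2:
  x = (6 - (3)·-1.371) / (4) = 2.528
  y = (-12 - (4)·2.475) / (7) = -3.129
Change: (0.053, -1.758) → max |·| = 1.758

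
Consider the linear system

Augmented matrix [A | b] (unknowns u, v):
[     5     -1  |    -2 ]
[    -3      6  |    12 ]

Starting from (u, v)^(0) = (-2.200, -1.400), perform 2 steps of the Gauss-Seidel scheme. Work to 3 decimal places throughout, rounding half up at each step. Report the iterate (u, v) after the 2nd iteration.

Iteration 1:
  u = (-2 - (-1)·-1.400) / (5) = -0.680
  v = (12 - (-3)·-0.680) / (6) = 1.660
Iteration 2:
  u = (-2 - (-1)·1.660) / (5) = -0.068
  v = (12 - (-3)·-0.068) / (6) = 1.966

(-0.068, 1.966)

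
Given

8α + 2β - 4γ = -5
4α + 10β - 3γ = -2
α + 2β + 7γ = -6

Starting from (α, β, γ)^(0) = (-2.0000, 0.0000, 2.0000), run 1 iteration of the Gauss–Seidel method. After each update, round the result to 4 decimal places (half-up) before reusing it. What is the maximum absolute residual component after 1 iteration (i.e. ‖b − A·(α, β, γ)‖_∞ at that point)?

12.4284

Iteration 1:
  α = (-5 - (2)·0.0000 - (-4)·2.0000) / (8) = 0.3750
  β = (-2 - (4)·0.3750 - (-3)·2.0000) / (10) = 0.2500
  γ = (-6 - (1)·0.3750 - (2)·0.2500) / (7) = -0.9821
Residual b − A·x = (-12.4284, -8.9463, -0.0003); ∞-norm = 12.4284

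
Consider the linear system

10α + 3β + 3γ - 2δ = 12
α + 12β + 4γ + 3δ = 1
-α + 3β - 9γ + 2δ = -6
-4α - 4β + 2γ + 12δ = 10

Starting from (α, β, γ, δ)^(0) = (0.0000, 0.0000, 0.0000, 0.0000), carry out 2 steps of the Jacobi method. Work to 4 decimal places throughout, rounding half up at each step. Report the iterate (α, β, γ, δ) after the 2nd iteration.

(1.1417, -0.4472, 0.7463, 1.1500)

Iteration 1:
  α = (12 - (3)·0.0000 - (3)·0.0000 - (-2)·0.0000) / (10) = 1.2000
  β = (1 - (1)·0.0000 - (4)·0.0000 - (3)·0.0000) / (12) = 0.0833
  γ = (-6 - (-1)·0.0000 - (3)·0.0000 - (2)·0.0000) / (-9) = 0.6667
  δ = (10 - (-4)·0.0000 - (-4)·0.0000 - (2)·0.0000) / (12) = 0.8333
Iteration 2:
  α = (12 - (3)·0.0833 - (3)·0.6667 - (-2)·0.8333) / (10) = 1.1417
  β = (1 - (1)·1.2000 - (4)·0.6667 - (3)·0.8333) / (12) = -0.4472
  γ = (-6 - (-1)·1.2000 - (3)·0.0833 - (2)·0.8333) / (-9) = 0.7463
  δ = (10 - (-4)·1.2000 - (-4)·0.0833 - (2)·0.6667) / (12) = 1.1500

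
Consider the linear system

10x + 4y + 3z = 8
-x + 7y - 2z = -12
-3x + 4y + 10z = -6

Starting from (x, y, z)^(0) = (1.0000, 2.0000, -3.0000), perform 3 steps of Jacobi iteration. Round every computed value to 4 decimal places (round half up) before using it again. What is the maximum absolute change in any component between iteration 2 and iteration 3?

Iteration 1:
  x = (8 - (4)·2.0000 - (3)·-3.0000) / (10) = 0.9000
  y = (-12 - (-1)·1.0000 - (-2)·-3.0000) / (7) = -2.4286
  z = (-6 - (-3)·1.0000 - (4)·2.0000) / (10) = -1.1000
Iteration 2:
  x = (8 - (4)·-2.4286 - (3)·-1.1000) / (10) = 2.1014
  y = (-12 - (-1)·0.9000 - (-2)·-1.1000) / (7) = -1.9000
  z = (-6 - (-3)·0.9000 - (4)·-2.4286) / (10) = 0.6414
Iteration 3:
  x = (8 - (4)·-1.9000 - (3)·0.6414) / (10) = 1.3676
  y = (-12 - (-1)·2.1014 - (-2)·0.6414) / (7) = -1.2308
  z = (-6 - (-3)·2.1014 - (4)·-1.9000) / (10) = 0.7904
Change: (-0.7338, 0.6692, 0.1490) → max |·| = 0.7338

0.7338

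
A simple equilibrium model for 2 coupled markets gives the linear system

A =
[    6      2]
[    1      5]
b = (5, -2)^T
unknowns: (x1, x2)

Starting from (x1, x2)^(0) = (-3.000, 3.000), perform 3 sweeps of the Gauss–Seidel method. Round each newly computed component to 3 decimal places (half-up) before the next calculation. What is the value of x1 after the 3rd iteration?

Iteration 1:
  x1 = (5 - (2)·3.000) / (6) = -0.167
  x2 = (-2 - (1)·-0.167) / (5) = -0.367
Iteration 2:
  x1 = (5 - (2)·-0.367) / (6) = 0.956
  x2 = (-2 - (1)·0.956) / (5) = -0.591
Iteration 3:
  x1 = (5 - (2)·-0.591) / (6) = 1.030
  x2 = (-2 - (1)·1.030) / (5) = -0.606

1.030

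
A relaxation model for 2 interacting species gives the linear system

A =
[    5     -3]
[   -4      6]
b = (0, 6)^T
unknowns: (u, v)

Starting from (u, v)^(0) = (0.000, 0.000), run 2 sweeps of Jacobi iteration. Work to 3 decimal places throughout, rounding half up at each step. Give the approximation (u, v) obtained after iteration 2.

(0.600, 1.000)

Iteration 1:
  u = (0 - (-3)·0.000) / (5) = 0.000
  v = (6 - (-4)·0.000) / (6) = 1.000
Iteration 2:
  u = (0 - (-3)·1.000) / (5) = 0.600
  v = (6 - (-4)·0.000) / (6) = 1.000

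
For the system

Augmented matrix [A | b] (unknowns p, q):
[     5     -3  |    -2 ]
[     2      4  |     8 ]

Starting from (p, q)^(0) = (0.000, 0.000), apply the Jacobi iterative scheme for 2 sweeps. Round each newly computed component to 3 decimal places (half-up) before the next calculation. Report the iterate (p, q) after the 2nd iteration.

(0.800, 2.200)

Iteration 1:
  p = (-2 - (-3)·0.000) / (5) = -0.400
  q = (8 - (2)·0.000) / (4) = 2.000
Iteration 2:
  p = (-2 - (-3)·2.000) / (5) = 0.800
  q = (8 - (2)·-0.400) / (4) = 2.200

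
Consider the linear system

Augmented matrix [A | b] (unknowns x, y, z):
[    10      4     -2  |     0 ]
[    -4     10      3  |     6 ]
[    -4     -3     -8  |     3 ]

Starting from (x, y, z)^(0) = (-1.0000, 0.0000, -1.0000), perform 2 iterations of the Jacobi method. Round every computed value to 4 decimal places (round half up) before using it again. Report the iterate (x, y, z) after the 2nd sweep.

Iteration 1:
  x = (0 - (4)·0.0000 - (-2)·-1.0000) / (10) = -0.2000
  y = (6 - (-4)·-1.0000 - (3)·-1.0000) / (10) = 0.5000
  z = (3 - (-4)·-1.0000 - (-3)·0.0000) / (-8) = 0.1250
Iteration 2:
  x = (0 - (4)·0.5000 - (-2)·0.1250) / (10) = -0.1750
  y = (6 - (-4)·-0.2000 - (3)·0.1250) / (10) = 0.4825
  z = (3 - (-4)·-0.2000 - (-3)·0.5000) / (-8) = -0.4625

(-0.1750, 0.4825, -0.4625)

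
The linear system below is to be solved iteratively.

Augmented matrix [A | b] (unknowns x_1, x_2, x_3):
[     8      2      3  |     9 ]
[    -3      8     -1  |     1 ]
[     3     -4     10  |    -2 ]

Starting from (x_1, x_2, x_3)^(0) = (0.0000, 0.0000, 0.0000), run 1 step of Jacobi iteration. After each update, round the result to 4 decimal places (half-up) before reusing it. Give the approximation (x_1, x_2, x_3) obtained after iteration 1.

(1.1250, 0.1250, -0.2000)

Iteration 1:
  x_1 = (9 - (2)·0.0000 - (3)·0.0000) / (8) = 1.1250
  x_2 = (1 - (-3)·0.0000 - (-1)·0.0000) / (8) = 0.1250
  x_3 = (-2 - (3)·0.0000 - (-4)·0.0000) / (10) = -0.2000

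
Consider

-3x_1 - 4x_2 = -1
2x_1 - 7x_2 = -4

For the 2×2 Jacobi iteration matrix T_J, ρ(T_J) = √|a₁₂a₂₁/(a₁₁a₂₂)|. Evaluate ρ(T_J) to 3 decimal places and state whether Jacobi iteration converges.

0.617

a₁₂a₂₁/(a₁₁a₂₂) = (-4)·(2) / ((-3)·(-7)) = -0.380952
ρ = √|-0.380952| = √0.380952 = 0.617
ρ < 1, so Jacobi converges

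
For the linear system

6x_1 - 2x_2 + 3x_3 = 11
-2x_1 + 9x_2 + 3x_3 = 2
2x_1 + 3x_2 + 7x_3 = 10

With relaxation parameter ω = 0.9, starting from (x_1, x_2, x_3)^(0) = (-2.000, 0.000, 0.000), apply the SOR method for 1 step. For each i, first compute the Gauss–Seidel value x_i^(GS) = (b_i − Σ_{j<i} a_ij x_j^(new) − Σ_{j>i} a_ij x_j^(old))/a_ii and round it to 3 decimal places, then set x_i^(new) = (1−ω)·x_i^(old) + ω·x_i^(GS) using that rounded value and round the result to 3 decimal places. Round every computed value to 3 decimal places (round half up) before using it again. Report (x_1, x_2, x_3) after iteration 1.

(1.450, 0.490, 0.724)

Iteration 1:
  x_1: GS value = (11 - (-2)·0.000 - (3)·0.000) / (6) = 1.833;  x_1 ← (1−ω)·-2.000 + ω·1.833 = 1.450
  x_2: GS value = (2 - (-2)·1.450 - (3)·0.000) / (9) = 0.544;  x_2 ← (1−ω)·0.000 + ω·0.544 = 0.490
  x_3: GS value = (10 - (2)·1.450 - (3)·0.490) / (7) = 0.804;  x_3 ← (1−ω)·0.000 + ω·0.804 = 0.724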